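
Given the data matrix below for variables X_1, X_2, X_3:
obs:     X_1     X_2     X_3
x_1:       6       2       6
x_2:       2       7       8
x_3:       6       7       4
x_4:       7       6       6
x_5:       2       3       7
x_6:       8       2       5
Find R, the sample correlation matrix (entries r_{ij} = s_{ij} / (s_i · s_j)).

Step 1 — column means:
  mean(X_1) = (6 + 2 + 6 + 7 + 2 + 8) / 6 = 31/6 = 5.1667
  mean(X_2) = (2 + 7 + 7 + 6 + 3 + 2) / 6 = 27/6 = 4.5
  mean(X_3) = (6 + 8 + 4 + 6 + 7 + 5) / 6 = 36/6 = 6

Step 2 — sample variances and covariances s[i,j] = (1/(n-1)) · Σ_k (x_{k,i} - mean_i) · (x_{k,j} - mean_j), with n-1 = 5:
  s[X_1,X_1] = ((0.8333)·(0.8333) + (-3.1667)·(-3.1667) + (0.8333)·(0.8333) + (1.8333)·(1.8333) + (-3.1667)·(-3.1667) + (2.8333)·(2.8333)) / 5 = 32.8333/5 = 6.5667
  s[X_1,X_2] = ((0.8333)·(-2.5) + (-3.1667)·(2.5) + (0.8333)·(2.5) + (1.8333)·(1.5) + (-3.1667)·(-1.5) + (2.8333)·(-2.5)) / 5 = -7.5/5 = -1.5
  s[X_1,X_3] = ((0.8333)·(0) + (-3.1667)·(2) + (0.8333)·(-2) + (1.8333)·(0) + (-3.1667)·(1) + (2.8333)·(-1)) / 5 = -14/5 = -2.8
  s[X_2,X_2] = ((-2.5)·(-2.5) + (2.5)·(2.5) + (2.5)·(2.5) + (1.5)·(1.5) + (-1.5)·(-1.5) + (-2.5)·(-2.5)) / 5 = 29.5/5 = 5.9
  s[X_2,X_3] = ((-2.5)·(0) + (2.5)·(2) + (2.5)·(-2) + (1.5)·(0) + (-1.5)·(1) + (-2.5)·(-1)) / 5 = 1/5 = 0.2
  s[X_3,X_3] = ((0)·(0) + (2)·(2) + (-2)·(-2) + (0)·(0) + (1)·(1) + (-1)·(-1)) / 5 = 10/5 = 2
  Sample standard deviations s_i = √(s[i,i]):
  s(X_1) = √(6.5667) = 2.5626
  s(X_2) = √(5.9) = 2.429
  s(X_3) = √(2) = 1.4142

Step 3 — r_{ij} = s_{ij} / (s_i · s_j):
  r[X_1,X_1] = 1 (diagonal).
  r[X_1,X_2] = -1.5 / (2.5626 · 2.429) = -1.5 / 6.2244 = -0.241
  r[X_1,X_3] = -2.8 / (2.5626 · 1.4142) = -2.8 / 3.624 = -0.7726
  r[X_2,X_2] = 1 (diagonal).
  r[X_2,X_3] = 0.2 / (2.429 · 1.4142) = 0.2 / 3.4351 = 0.0582
  r[X_3,X_3] = 1 (diagonal).

R is symmetric with unit diagonal. Assembling:

R = [[1, -0.241, -0.7726],
 [-0.241, 1, 0.0582],
 [-0.7726, 0.0582, 1]]


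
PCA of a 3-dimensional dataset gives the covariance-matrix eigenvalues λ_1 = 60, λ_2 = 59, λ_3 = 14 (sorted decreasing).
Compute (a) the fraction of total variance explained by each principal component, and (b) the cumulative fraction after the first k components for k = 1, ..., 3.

Step 1 — total variance = trace(Sigma) = Σ λ_i = 60 + 59 + 14 = 133.

Step 2 — fraction explained by component i = λ_i / Σ λ:
  PC1: 60/133 = 0.4511
  PC2: 59/133 = 0.4436
  PC3: 14/133 = 0.1053

Step 3 — cumulative fraction after k components = (λ_1 + ... + λ_k) / Σ λ:
  k = 1: 60/133 = 0.4511
  k = 2: (60 + 59)/133 = 119/133 = 0.8947
  k = 3: (60 + 59 + 14)/133 = 133/133 = 1

Summary (fraction, with percent):

explained: PC1 0.4511 (45.11%), PC2 0.4436 (44.36%), PC3 0.1053 (10.53%);  cumulative: 0.4511, 0.8947, 1


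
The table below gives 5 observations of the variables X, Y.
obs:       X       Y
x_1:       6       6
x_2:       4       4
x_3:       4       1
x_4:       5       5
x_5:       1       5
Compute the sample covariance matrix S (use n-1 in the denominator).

Step 1 — column means:
  mean(X) = (6 + 4 + 4 + 5 + 1) / 5 = 20/5 = 4
  mean(Y) = (6 + 4 + 1 + 5 + 5) / 5 = 21/5 = 4.2

Step 2 — sample covariance S[i,j] = (1/(n-1)) · Σ_k (x_{k,i} - mean_i) · (x_{k,j} - mean_j), with n-1 = 4.
  S[X,X] = ((2)·(2) + (0)·(0) + (0)·(0) + (1)·(1) + (-3)·(-3)) / 4 = 14/4 = 3.5
  S[X,Y] = ((2)·(1.8) + (0)·(-0.2) + (0)·(-3.2) + (1)·(0.8) + (-3)·(0.8)) / 4 = 2/4 = 0.5
  S[Y,Y] = ((1.8)·(1.8) + (-0.2)·(-0.2) + (-3.2)·(-3.2) + (0.8)·(0.8) + (0.8)·(0.8)) / 4 = 14.8/4 = 3.7

S is symmetric (S[j,i] = S[i,j]). Assembling:

S = [[3.5, 0.5],
 [0.5, 3.7]]


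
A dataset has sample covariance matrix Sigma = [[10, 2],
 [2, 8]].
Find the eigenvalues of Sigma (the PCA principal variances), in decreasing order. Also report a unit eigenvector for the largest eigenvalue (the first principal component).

Step 1 — characteristic polynomial of 2×2 Sigma:
  det(Sigma - λI) = λ² - trace · λ + det = 0.
  trace = 10 + 8 = 18, det = 10·8 - (2)² = 76.
Step 2 — discriminant:
  Δ = trace² - 4·det = 324 - 304 = 20.
Step 3 — eigenvalues:
  λ = (trace ± √Δ)/2 = (18 ± 4.4721)/2,
  λ_1 = 11.2361,  λ_2 = 6.7639.

Step 4 — unit eigenvector for λ_1: solve (Sigma - λ_1 I)v = 0. First row:
  (10 - 11.2361)·v_x + (2)·v_y = 0, i.e. (-1.2361)·v_x + (2)·v_y = 0,
  so v ∝ (b, λ_1 - a) = (2, 1.2361) = u.
  ||u|| = √((2)² + (1.2361)²) = √(5.5279) ≈ 2.3511,
  v_1 = u/||u|| ≈ (0.8507, 0.5257) (||v_1|| = 1).

λ_1 = 11.2361,  λ_2 = 6.7639;  v_1 ≈ (0.8507, 0.5257)


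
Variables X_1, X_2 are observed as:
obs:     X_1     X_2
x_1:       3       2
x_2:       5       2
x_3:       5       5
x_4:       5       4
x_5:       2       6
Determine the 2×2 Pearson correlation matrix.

Step 1 — column means:
  mean(X_1) = (3 + 5 + 5 + 5 + 2) / 5 = 20/5 = 4
  mean(X_2) = (2 + 2 + 5 + 4 + 6) / 5 = 19/5 = 3.8

Step 2 — sample variances and covariances s[i,j] = (1/(n-1)) · Σ_k (x_{k,i} - mean_i) · (x_{k,j} - mean_j), with n-1 = 4:
  s[X_1,X_1] = ((-1)·(-1) + (1)·(1) + (1)·(1) + (1)·(1) + (-2)·(-2)) / 4 = 8/4 = 2
  s[X_1,X_2] = ((-1)·(-1.8) + (1)·(-1.8) + (1)·(1.2) + (1)·(0.2) + (-2)·(2.2)) / 4 = -3/4 = -0.75
  s[X_2,X_2] = ((-1.8)·(-1.8) + (-1.8)·(-1.8) + (1.2)·(1.2) + (0.2)·(0.2) + (2.2)·(2.2)) / 4 = 12.8/4 = 3.2
  Sample standard deviations s_i = √(s[i,i]):
  s(X_1) = √(2) = 1.4142
  s(X_2) = √(3.2) = 1.7889

Step 3 — r_{ij} = s_{ij} / (s_i · s_j):
  r[X_1,X_1] = 1 (diagonal).
  r[X_1,X_2] = -0.75 / (1.4142 · 1.7889) = -0.75 / 2.5298 = -0.2965
  r[X_2,X_2] = 1 (diagonal).

R is symmetric with unit diagonal. Assembling:

R = [[1, -0.2965],
 [-0.2965, 1]]


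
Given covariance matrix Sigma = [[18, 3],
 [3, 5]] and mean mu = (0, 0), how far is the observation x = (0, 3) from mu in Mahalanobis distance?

Step 1 — centre the observation: (x - mu) = (0, 3).

Step 2 — invert Sigma. det(Sigma) = 18·5 - (3)² = 81.
  Sigma^{-1} = (1/det) · [[d, -b], [-b, a]] = [[0.0617, -0.037],
 [-0.037, 0.2222]].

Step 3 — form the quadratic (x - mu)^T · Sigma^{-1} · (x - mu):
  Sigma^{-1} · (x - mu) = (-0.1111, 0.6667).
  (x - mu)^T · [Sigma^{-1} · (x - mu)] = (0)·(-0.1111) + (3)·(0.6667) = 2.

Step 4 — take square root: d = √(2) ≈ 1.4142.

d(x, mu) = √(2) ≈ 1.4142


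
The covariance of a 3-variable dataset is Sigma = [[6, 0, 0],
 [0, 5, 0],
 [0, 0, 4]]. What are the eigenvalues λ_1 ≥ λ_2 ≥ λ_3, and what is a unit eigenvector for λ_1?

Step 1 — characteristic polynomial p(λ) = det(λI - Sigma) = λ³ - tr·λ² + c_1·λ - det, where tr = trace, c_1 = sum of the principal 2×2 minors, det = det(Sigma):
  tr = 6 + 5 + 4 = 15,
  c_1 = (6·5 - (0)²) + (6·4 - (0)²) + (5·4 - (0)²) = 30 + 24 + 20 = 74,
  det = 6·(5·4 - (0)²) - (0)·((0)·4 - (0)·(0)) + (0)·((0)·(0) - 5·(0)) = 6·(20) - (0)·(0) + (0)·(0) = 120.
  So p(λ) = λ³ - 15λ² + 74λ - 120.
Step 2 — look for an integer root (rational root theorem: any rational root is an integer divisor of 120). Testing λ = 4:
  p(4) = 64 - 240 + 296 - 120 = 0  ✓
  Dividing out (λ - 4): p(λ) = (λ - 4)(λ² - 11λ + 30).
Step 3 — remaining eigenvalues from the quadratic λ² - 11λ + 30 = 0:
  Δ = 11² - 4·30 = 121 - 120 = 1,  λ = (11 ± √1)/2 = (11 ± 1)/2 = 6 or 5.
  Sorted: λ_1 = 6,  λ_2 = 5,  λ_3 = 4  (check: sum = 15 = tr ✓).

Step 4 — unit eigenvector for λ_1 = 6: v spans the null space of (Sigma - λ_1 I), whose rows are
  r_1 = (0, 0, 0),  r_2 = (0, -1, 0),  r_3 = (0, 0, -2).
  v is orthogonal to every row, so take v ∝ r_2 × r_3 = ((-1)·(-2) - (0)·(0), (0)·(0) - (0)·(-2), (0)·(0) - (-1)·(0)) = (2, 0, 0).
  Rescale (divide by 2): u = (1, 0, 0).
  ||u|| = √((1)² + (0)² + (0)²) = √(1) = 1,  v_1 = u/||u|| ≈ (1, 0, 0) (||v_1|| = 1).

λ_1 = 6,  λ_2 = 5,  λ_3 = 4;  v_1 ≈ (1, 0, 0)


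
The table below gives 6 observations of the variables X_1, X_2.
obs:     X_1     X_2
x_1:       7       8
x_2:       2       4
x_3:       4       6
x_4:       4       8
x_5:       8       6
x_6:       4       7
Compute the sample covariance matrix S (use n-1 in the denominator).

Step 1 — column means:
  mean(X_1) = (7 + 2 + 4 + 4 + 8 + 4) / 6 = 29/6 = 4.8333
  mean(X_2) = (8 + 4 + 6 + 8 + 6 + 7) / 6 = 39/6 = 6.5

Step 2 — sample covariance S[i,j] = (1/(n-1)) · Σ_k (x_{k,i} - mean_i) · (x_{k,j} - mean_j), with n-1 = 5.
  S[X_1,X_1] = ((2.1667)·(2.1667) + (-2.8333)·(-2.8333) + (-0.8333)·(-0.8333) + (-0.8333)·(-0.8333) + (3.1667)·(3.1667) + (-0.8333)·(-0.8333)) / 5 = 24.8333/5 = 4.9667
  S[X_1,X_2] = ((2.1667)·(1.5) + (-2.8333)·(-2.5) + (-0.8333)·(-0.5) + (-0.8333)·(1.5) + (3.1667)·(-0.5) + (-0.8333)·(0.5)) / 5 = 7.5/5 = 1.5
  S[X_2,X_2] = ((1.5)·(1.5) + (-2.5)·(-2.5) + (-0.5)·(-0.5) + (1.5)·(1.5) + (-0.5)·(-0.5) + (0.5)·(0.5)) / 5 = 11.5/5 = 2.3

S is symmetric (S[j,i] = S[i,j]). Assembling:

S = [[4.9667, 1.5],
 [1.5, 2.3]]


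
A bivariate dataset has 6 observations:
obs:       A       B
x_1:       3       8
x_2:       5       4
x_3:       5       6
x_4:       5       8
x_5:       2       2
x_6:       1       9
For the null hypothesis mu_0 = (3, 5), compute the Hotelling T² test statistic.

Step 1 — sample mean vector:
  mean(A) = (3 + 5 + 5 + 5 + 2 + 1) / 6 = 21/6 = 3.5
  mean(B) = (8 + 4 + 6 + 8 + 2 + 9) / 6 = 37/6 = 6.1667
  x̄ = (3.5, 6.1667),  deviation x̄ - mu_0 = (3.5, 6.1667) - (3, 5) = (0.5, 1.1667).

Step 2 — sample covariance matrix, S[i,j] = (1/(n-1)) · Σ_k (x_{k,i} - mean_i) · (x_{k,j} - mean_j), divisor n-1 = 5:
  S[A,A] = ((-0.5)·(-0.5) + (1.5)·(1.5) + (1.5)·(1.5) + (1.5)·(1.5) + (-1.5)·(-1.5) + (-2.5)·(-2.5)) / 5 = 15.5/5 = 3.1
  S[A,B] = ((-0.5)·(1.8333) + (1.5)·(-2.1667) + (1.5)·(-0.1667) + (1.5)·(1.8333) + (-1.5)·(-4.1667) + (-2.5)·(2.8333)) / 5 = -2.5/5 = -0.5
  S[B,B] = ((1.8333)·(1.8333) + (-2.1667)·(-2.1667) + (-0.1667)·(-0.1667) + (1.8333)·(1.8333) + (-4.1667)·(-4.1667) + (2.8333)·(2.8333)) / 5 = 36.8333/5 = 7.3667
  S = [[3.1, -0.5],
 [-0.5, 7.3667]].

Step 3 — invert S. det(S) = 3.1·7.3667 - (-0.5)² = 22.5867.
  S^{-1} = (1/det) · [[d, -b], [-b, a]] = [[0.3262, 0.0221],
 [0.0221, 0.1372]].

Step 4 — quadratic form (x̄ - mu_0)^T · S^{-1} · (x̄ - mu_0):
  S^{-1} · (x̄ - mu_0) = (0.1889, 0.1712),
  (x̄ - mu_0)^T · [...] = (0.5)·(0.1889) + (1.1667)·(0.1712) = 0.2942.

Step 5 — scale by n: T² = 6 · 0.2942 = 1.7651.

T² ≈ 1.7651


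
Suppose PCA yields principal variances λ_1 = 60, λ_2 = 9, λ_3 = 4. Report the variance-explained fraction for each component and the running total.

Step 1 — total variance = trace(Sigma) = Σ λ_i = 60 + 9 + 4 = 73.

Step 2 — fraction explained by component i = λ_i / Σ λ:
  PC1: 60/73 = 0.8219
  PC2: 9/73 = 0.1233
  PC3: 4/73 = 0.0548

Step 3 — cumulative fraction after k components = (λ_1 + ... + λ_k) / Σ λ:
  k = 1: 60/73 = 0.8219
  k = 2: (60 + 9)/73 = 69/73 = 0.9452
  k = 3: (60 + 9 + 4)/73 = 73/73 = 1

Summary (fraction, with percent):

explained: PC1 0.8219 (82.19%), PC2 0.1233 (12.33%), PC3 0.0548 (5.48%);  cumulative: 0.8219, 0.9452, 1


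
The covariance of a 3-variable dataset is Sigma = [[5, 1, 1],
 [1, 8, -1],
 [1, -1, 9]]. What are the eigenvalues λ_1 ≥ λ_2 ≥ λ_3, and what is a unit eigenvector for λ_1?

Step 1 — characteristic polynomial p(λ) = det(λI - Sigma) = λ³ - tr·λ² + c_1·λ - det, where tr = trace, c_1 = sum of the principal 2×2 minors, det = det(Sigma):
  tr = 5 + 8 + 9 = 22,
  c_1 = (5·8 - (1)²) + (5·9 - (1)²) + (8·9 - (-1)²) = 39 + 44 + 71 = 154,
  det = 5·(8·9 - (-1)²) - (1)·((1)·9 - (-1)·(1)) + (1)·((1)·(-1) - 8·(1)) = 5·(71) - (1)·(10) + (1)·(-9) = 336.
  So p(λ) = λ³ - 22λ² + 154λ - 336.
Step 2 — look for an integer root (rational root theorem: any rational root is an integer divisor of 336). Testing λ = 8:
  p(8) = 512 - 1408 + 1232 - 336 = 0  ✓
  Dividing out (λ - 8): p(λ) = (λ - 8)(λ² - 14λ + 42).
Step 3 — remaining eigenvalues from the quadratic λ² - 14λ + 42 = 0:
  Δ = 14² - 4·42 = 196 - 168 = 28,  λ = (14 ± √28)/2 = (14 ± 5.2915)/2 ≈ 9.6458 or 4.3542.
  Sorted: λ_1 = 9.6458,  λ_2 = 8,  λ_3 = 4.3542  (check: sum = 22 = tr ✓).

Step 4 — unit eigenvector for λ_1 ≈ 9.6458: v spans the null space of (Sigma - λ_1 I), whose rows are
  r_1 = (-4.6458, 1, 1),  r_2 = (1, -1.6458, -1),  r_3 = (1, -1, -0.6458).
  v is orthogonal to every row, so take v ∝ r_1 × r_2 = ((1)·(-1) - (1)·(-1.6458), (1)·(1) - (-4.6458)·(-1), (-4.6458)·(-1.6458) - (1)·(1)) ≈ (0.6458, -3.6458, 6.6458).
  Let u = (0.6458, -3.6458, 6.6458).
  ||u|| = √((0.6458)² + (-3.6458)² + (6.6458)²) = √(57.8745) ≈ 7.6075,  v_1 = u/||u|| ≈ (0.0849, -0.4792, 0.8736) (||v_1|| = 1).

λ_1 = 9.6458,  λ_2 = 8,  λ_3 = 4.3542;  v_1 ≈ (0.0849, -0.4792, 0.8736)


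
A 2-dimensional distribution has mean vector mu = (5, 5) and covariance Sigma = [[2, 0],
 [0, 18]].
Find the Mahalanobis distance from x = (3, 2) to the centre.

Step 1 — centre the observation: (x - mu) = (-2, -3).

Step 2 — invert Sigma. det(Sigma) = 2·18 - (0)² = 36.
  Sigma^{-1} = (1/det) · [[d, -b], [-b, a]] = [[0.5, 0],
 [0, 0.0556]].

Step 3 — form the quadratic (x - mu)^T · Sigma^{-1} · (x - mu):
  Sigma^{-1} · (x - mu) = (-1, -0.1667).
  (x - mu)^T · [Sigma^{-1} · (x - mu)] = (-2)·(-1) + (-3)·(-0.1667) = 2.5.

Step 4 — take square root: d = √(2.5) ≈ 1.5811.

d(x, mu) = √(2.5) ≈ 1.5811


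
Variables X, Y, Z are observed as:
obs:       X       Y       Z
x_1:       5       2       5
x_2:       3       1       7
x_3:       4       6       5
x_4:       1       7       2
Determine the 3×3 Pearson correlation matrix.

Step 1 — column means:
  mean(X) = (5 + 3 + 4 + 1) / 4 = 13/4 = 3.25
  mean(Y) = (2 + 1 + 6 + 7) / 4 = 16/4 = 4
  mean(Z) = (5 + 7 + 5 + 2) / 4 = 19/4 = 4.75

Step 2 — sample variances and covariances s[i,j] = (1/(n-1)) · Σ_k (x_{k,i} - mean_i) · (x_{k,j} - mean_j), with n-1 = 3:
  s[X,X] = ((1.75)·(1.75) + (-0.25)·(-0.25) + (0.75)·(0.75) + (-2.25)·(-2.25)) / 3 = 8.75/3 = 2.9167
  s[X,Y] = ((1.75)·(-2) + (-0.25)·(-3) + (0.75)·(2) + (-2.25)·(3)) / 3 = -8/3 = -2.6667
  s[X,Z] = ((1.75)·(0.25) + (-0.25)·(2.25) + (0.75)·(0.25) + (-2.25)·(-2.75)) / 3 = 6.25/3 = 2.0833
  s[Y,Y] = ((-2)·(-2) + (-3)·(-3) + (2)·(2) + (3)·(3)) / 3 = 26/3 = 8.6667
  s[Y,Z] = ((-2)·(0.25) + (-3)·(2.25) + (2)·(0.25) + (3)·(-2.75)) / 3 = -15/3 = -5
  s[Z,Z] = ((0.25)·(0.25) + (2.25)·(2.25) + (0.25)·(0.25) + (-2.75)·(-2.75)) / 3 = 12.75/3 = 4.25
  Sample standard deviations s_i = √(s[i,i]):
  s(X) = √(2.9167) = 1.7078
  s(Y) = √(8.6667) = 2.9439
  s(Z) = √(4.25) = 2.0616

Step 3 — r_{ij} = s_{ij} / (s_i · s_j):
  r[X,X] = 1 (diagonal).
  r[X,Y] = -2.6667 / (1.7078 · 2.9439) = -2.6667 / 5.0277 = -0.5304
  r[X,Z] = 2.0833 / (1.7078 · 2.0616) = 2.0833 / 3.5208 = 0.5917
  r[Y,Y] = 1 (diagonal).
  r[Y,Z] = -5 / (2.9439 · 2.0616) = -5 / 6.069 = -0.8239
  r[Z,Z] = 1 (diagonal).

R is symmetric with unit diagonal. Assembling:

R = [[1, -0.5304, 0.5917],
 [-0.5304, 1, -0.8239],
 [0.5917, -0.8239, 1]]


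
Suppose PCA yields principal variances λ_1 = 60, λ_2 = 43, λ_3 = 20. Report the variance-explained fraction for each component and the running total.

Step 1 — total variance = trace(Sigma) = Σ λ_i = 60 + 43 + 20 = 123.

Step 2 — fraction explained by component i = λ_i / Σ λ:
  PC1: 60/123 = 0.4878
  PC2: 43/123 = 0.3496
  PC3: 20/123 = 0.1626

Step 3 — cumulative fraction after k components = (λ_1 + ... + λ_k) / Σ λ:
  k = 1: 60/123 = 0.4878
  k = 2: (60 + 43)/123 = 103/123 = 0.8374
  k = 3: (60 + 43 + 20)/123 = 123/123 = 1

Summary (fraction, with percent):

explained: PC1 0.4878 (48.78%), PC2 0.3496 (34.96%), PC3 0.1626 (16.26%);  cumulative: 0.4878, 0.8374, 1


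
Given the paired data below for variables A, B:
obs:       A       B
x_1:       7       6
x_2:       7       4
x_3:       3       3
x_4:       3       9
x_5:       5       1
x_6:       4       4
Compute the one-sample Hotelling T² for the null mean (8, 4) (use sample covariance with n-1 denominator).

Step 1 — sample mean vector:
  mean(A) = (7 + 7 + 3 + 3 + 5 + 4) / 6 = 29/6 = 4.8333
  mean(B) = (6 + 4 + 3 + 9 + 1 + 4) / 6 = 27/6 = 4.5
  x̄ = (4.8333, 4.5),  deviation x̄ - mu_0 = (4.8333, 4.5) - (8, 4) = (-3.1667, 0.5).

Step 2 — sample covariance matrix, S[i,j] = (1/(n-1)) · Σ_k (x_{k,i} - mean_i) · (x_{k,j} - mean_j), divisor n-1 = 5:
  S[A,A] = ((2.1667)·(2.1667) + (2.1667)·(2.1667) + (-1.8333)·(-1.8333) + (-1.8333)·(-1.8333) + (0.1667)·(0.1667) + (-0.8333)·(-0.8333)) / 5 = 16.8333/5 = 3.3667
  S[A,B] = ((2.1667)·(1.5) + (2.1667)·(-0.5) + (-1.8333)·(-1.5) + (-1.8333)·(4.5) + (0.1667)·(-3.5) + (-0.8333)·(-0.5)) / 5 = -3.5/5 = -0.7
  S[B,B] = ((1.5)·(1.5) + (-0.5)·(-0.5) + (-1.5)·(-1.5) + (4.5)·(4.5) + (-3.5)·(-3.5) + (-0.5)·(-0.5)) / 5 = 37.5/5 = 7.5
  S = [[3.3667, -0.7],
 [-0.7, 7.5]].

Step 3 — invert S. det(S) = 3.3667·7.5 - (-0.7)² = 24.76.
  S^{-1} = (1/det) · [[d, -b], [-b, a]] = [[0.3029, 0.0283],
 [0.0283, 0.136]].

Step 4 — quadratic form (x̄ - mu_0)^T · S^{-1} · (x̄ - mu_0):
  S^{-1} · (x̄ - mu_0) = (-0.9451, -0.0215),
  (x̄ - mu_0)^T · [...] = (-3.1667)·(-0.9451) + (0.5)·(-0.0215) = 2.982.

Step 5 — scale by n: T² = 6 · 2.982 = 17.8918.

T² ≈ 17.8918


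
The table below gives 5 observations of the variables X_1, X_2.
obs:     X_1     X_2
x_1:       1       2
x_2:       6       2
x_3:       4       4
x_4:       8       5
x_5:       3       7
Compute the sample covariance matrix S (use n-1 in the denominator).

Step 1 — column means:
  mean(X_1) = (1 + 6 + 4 + 8 + 3) / 5 = 22/5 = 4.4
  mean(X_2) = (2 + 2 + 4 + 5 + 7) / 5 = 20/5 = 4

Step 2 — sample covariance S[i,j] = (1/(n-1)) · Σ_k (x_{k,i} - mean_i) · (x_{k,j} - mean_j), with n-1 = 4.
  S[X_1,X_1] = ((-3.4)·(-3.4) + (1.6)·(1.6) + (-0.4)·(-0.4) + (3.6)·(3.6) + (-1.4)·(-1.4)) / 4 = 29.2/4 = 7.3
  S[X_1,X_2] = ((-3.4)·(-2) + (1.6)·(-2) + (-0.4)·(0) + (3.6)·(1) + (-1.4)·(3)) / 4 = 3/4 = 0.75
  S[X_2,X_2] = ((-2)·(-2) + (-2)·(-2) + (0)·(0) + (1)·(1) + (3)·(3)) / 4 = 18/4 = 4.5

S is symmetric (S[j,i] = S[i,j]). Assembling:

S = [[7.3, 0.75],
 [0.75, 4.5]]


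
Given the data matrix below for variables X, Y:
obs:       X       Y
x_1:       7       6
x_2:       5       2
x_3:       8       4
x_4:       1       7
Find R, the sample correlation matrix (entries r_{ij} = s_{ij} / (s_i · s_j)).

Step 1 — column means:
  mean(X) = (7 + 5 + 8 + 1) / 4 = 21/4 = 5.25
  mean(Y) = (6 + 2 + 4 + 7) / 4 = 19/4 = 4.75

Step 2 — sample variances and covariances s[i,j] = (1/(n-1)) · Σ_k (x_{k,i} - mean_i) · (x_{k,j} - mean_j), with n-1 = 3:
  s[X,X] = ((1.75)·(1.75) + (-0.25)·(-0.25) + (2.75)·(2.75) + (-4.25)·(-4.25)) / 3 = 28.75/3 = 9.5833
  s[X,Y] = ((1.75)·(1.25) + (-0.25)·(-2.75) + (2.75)·(-0.75) + (-4.25)·(2.25)) / 3 = -8.75/3 = -2.9167
  s[Y,Y] = ((1.25)·(1.25) + (-2.75)·(-2.75) + (-0.75)·(-0.75) + (2.25)·(2.25)) / 3 = 14.75/3 = 4.9167
  Sample standard deviations s_i = √(s[i,i]):
  s(X) = √(9.5833) = 3.0957
  s(Y) = √(4.9167) = 2.2174

Step 3 — r_{ij} = s_{ij} / (s_i · s_j):
  r[X,X] = 1 (diagonal).
  r[X,Y] = -2.9167 / (3.0957 · 2.2174) = -2.9167 / 6.8643 = -0.4249
  r[Y,Y] = 1 (diagonal).

R is symmetric with unit diagonal. Assembling:

R = [[1, -0.4249],
 [-0.4249, 1]]


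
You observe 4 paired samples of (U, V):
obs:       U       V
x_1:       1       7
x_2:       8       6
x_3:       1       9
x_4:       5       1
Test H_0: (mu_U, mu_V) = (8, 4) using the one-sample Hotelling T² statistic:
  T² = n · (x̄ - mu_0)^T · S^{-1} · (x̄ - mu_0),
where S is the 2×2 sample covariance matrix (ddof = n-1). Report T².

Step 1 — sample mean vector:
  mean(U) = (1 + 8 + 1 + 5) / 4 = 15/4 = 3.75
  mean(V) = (7 + 6 + 9 + 1) / 4 = 23/4 = 5.75
  x̄ = (3.75, 5.75),  deviation x̄ - mu_0 = (3.75, 5.75) - (8, 4) = (-4.25, 1.75).

Step 2 — sample covariance matrix, S[i,j] = (1/(n-1)) · Σ_k (x_{k,i} - mean_i) · (x_{k,j} - mean_j), divisor n-1 = 3:
  S[U,U] = ((-2.75)·(-2.75) + (4.25)·(4.25) + (-2.75)·(-2.75) + (1.25)·(1.25)) / 3 = 34.75/3 = 11.5833
  S[U,V] = ((-2.75)·(1.25) + (4.25)·(0.25) + (-2.75)·(3.25) + (1.25)·(-4.75)) / 3 = -17.25/3 = -5.75
  S[V,V] = ((1.25)·(1.25) + (0.25)·(0.25) + (3.25)·(3.25) + (-4.75)·(-4.75)) / 3 = 34.75/3 = 11.5833
  S = [[11.5833, -5.75],
 [-5.75, 11.5833]].

Step 3 — invert S. det(S) = 11.5833·11.5833 - (-5.75)² = 101.1111.
  S^{-1} = (1/det) · [[d, -b], [-b, a]] = [[0.1146, 0.0569],
 [0.0569, 0.1146]].

Step 4 — quadratic form (x̄ - mu_0)^T · S^{-1} · (x̄ - mu_0):
  S^{-1} · (x̄ - mu_0) = (-0.3874, -0.0412),
  (x̄ - mu_0)^T · [...] = (-4.25)·(-0.3874) + (1.75)·(-0.0412) = 1.5742.

Step 5 — scale by n: T² = 4 · 1.5742 = 6.2967.

T² ≈ 6.2967


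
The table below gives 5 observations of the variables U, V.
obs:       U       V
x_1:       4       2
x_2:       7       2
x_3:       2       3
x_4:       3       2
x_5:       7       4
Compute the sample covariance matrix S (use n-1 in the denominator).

Step 1 — column means:
  mean(U) = (4 + 7 + 2 + 3 + 7) / 5 = 23/5 = 4.6
  mean(V) = (2 + 2 + 3 + 2 + 4) / 5 = 13/5 = 2.6

Step 2 — sample covariance S[i,j] = (1/(n-1)) · Σ_k (x_{k,i} - mean_i) · (x_{k,j} - mean_j), with n-1 = 4.
  S[U,U] = ((-0.6)·(-0.6) + (2.4)·(2.4) + (-2.6)·(-2.6) + (-1.6)·(-1.6) + (2.4)·(2.4)) / 4 = 21.2/4 = 5.3
  S[U,V] = ((-0.6)·(-0.6) + (2.4)·(-0.6) + (-2.6)·(0.4) + (-1.6)·(-0.6) + (2.4)·(1.4)) / 4 = 2.2/4 = 0.55
  S[V,V] = ((-0.6)·(-0.6) + (-0.6)·(-0.6) + (0.4)·(0.4) + (-0.6)·(-0.6) + (1.4)·(1.4)) / 4 = 3.2/4 = 0.8

S is symmetric (S[j,i] = S[i,j]). Assembling:

S = [[5.3, 0.55],
 [0.55, 0.8]]


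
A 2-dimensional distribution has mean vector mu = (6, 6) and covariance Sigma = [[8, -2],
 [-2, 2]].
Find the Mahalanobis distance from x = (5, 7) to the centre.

Step 1 — centre the observation: (x - mu) = (-1, 1).

Step 2 — invert Sigma. det(Sigma) = 8·2 - (-2)² = 12.
  Sigma^{-1} = (1/det) · [[d, -b], [-b, a]] = [[0.1667, 0.1667],
 [0.1667, 0.6667]].

Step 3 — form the quadratic (x - mu)^T · Sigma^{-1} · (x - mu):
  Sigma^{-1} · (x - mu) = (0, 0.5).
  (x - mu)^T · [Sigma^{-1} · (x - mu)] = (-1)·(0) + (1)·(0.5) = 0.5.

Step 4 — take square root: d = √(0.5) ≈ 0.7071.

d(x, mu) = √(0.5) ≈ 0.7071


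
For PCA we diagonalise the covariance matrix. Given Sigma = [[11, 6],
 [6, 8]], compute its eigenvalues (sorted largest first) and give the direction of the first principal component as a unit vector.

Step 1 — characteristic polynomial of 2×2 Sigma:
  det(Sigma - λI) = λ² - trace · λ + det = 0.
  trace = 11 + 8 = 19, det = 11·8 - (6)² = 52.
Step 2 — discriminant:
  Δ = trace² - 4·det = 361 - 208 = 153.
Step 3 — eigenvalues:
  λ = (trace ± √Δ)/2 = (19 ± 12.3693)/2,
  λ_1 = 15.6847,  λ_2 = 3.3153.

Step 4 — unit eigenvector for λ_1: solve (Sigma - λ_1 I)v = 0. First row:
  (11 - 15.6847)·v_x + (6)·v_y = 0, i.e. (-4.6847)·v_x + (6)·v_y = 0,
  so v ∝ (b, λ_1 - a) = (6, 4.6847) = u.
  ||u|| = √((6)² + (4.6847)²) = √(57.946) ≈ 7.6122,
  v_1 = u/||u|| ≈ (0.7882, 0.6154) (||v_1|| = 1).

λ_1 = 15.6847,  λ_2 = 3.3153;  v_1 ≈ (0.7882, 0.6154)


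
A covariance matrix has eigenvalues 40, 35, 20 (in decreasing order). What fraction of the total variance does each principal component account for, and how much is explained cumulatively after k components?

Step 1 — total variance = trace(Sigma) = Σ λ_i = 40 + 35 + 20 = 95.

Step 2 — fraction explained by component i = λ_i / Σ λ:
  PC1: 40/95 = 0.4211
  PC2: 35/95 = 0.3684
  PC3: 20/95 = 0.2105

Step 3 — cumulative fraction after k components = (λ_1 + ... + λ_k) / Σ λ:
  k = 1: 40/95 = 0.4211
  k = 2: (40 + 35)/95 = 75/95 = 0.7895
  k = 3: (40 + 35 + 20)/95 = 95/95 = 1

Summary (fraction, with percent):

explained: PC1 0.4211 (42.11%), PC2 0.3684 (36.84%), PC3 0.2105 (21.05%);  cumulative: 0.4211, 0.7895, 1


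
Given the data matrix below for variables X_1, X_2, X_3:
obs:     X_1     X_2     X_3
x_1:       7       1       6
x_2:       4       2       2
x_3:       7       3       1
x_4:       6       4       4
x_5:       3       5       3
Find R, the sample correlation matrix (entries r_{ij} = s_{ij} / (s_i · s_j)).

Step 1 — column means:
  mean(X_1) = (7 + 4 + 7 + 6 + 3) / 5 = 27/5 = 5.4
  mean(X_2) = (1 + 2 + 3 + 4 + 5) / 5 = 15/5 = 3
  mean(X_3) = (6 + 2 + 1 + 4 + 3) / 5 = 16/5 = 3.2

Step 2 — sample variances and covariances s[i,j] = (1/(n-1)) · Σ_k (x_{k,i} - mean_i) · (x_{k,j} - mean_j), with n-1 = 4:
  s[X_1,X_1] = ((1.6)·(1.6) + (-1.4)·(-1.4) + (1.6)·(1.6) + (0.6)·(0.6) + (-2.4)·(-2.4)) / 4 = 13.2/4 = 3.3
  s[X_1,X_2] = ((1.6)·(-2) + (-1.4)·(-1) + (1.6)·(0) + (0.6)·(1) + (-2.4)·(2)) / 4 = -6/4 = -1.5
  s[X_1,X_3] = ((1.6)·(2.8) + (-1.4)·(-1.2) + (1.6)·(-2.2) + (0.6)·(0.8) + (-2.4)·(-0.2)) / 4 = 3.6/4 = 0.9
  s[X_2,X_2] = ((-2)·(-2) + (-1)·(-1) + (0)·(0) + (1)·(1) + (2)·(2)) / 4 = 10/4 = 2.5
  s[X_2,X_3] = ((-2)·(2.8) + (-1)·(-1.2) + (0)·(-2.2) + (1)·(0.8) + (2)·(-0.2)) / 4 = -4/4 = -1
  s[X_3,X_3] = ((2.8)·(2.8) + (-1.2)·(-1.2) + (-2.2)·(-2.2) + (0.8)·(0.8) + (-0.2)·(-0.2)) / 4 = 14.8/4 = 3.7
  Sample standard deviations s_i = √(s[i,i]):
  s(X_1) = √(3.3) = 1.8166
  s(X_2) = √(2.5) = 1.5811
  s(X_3) = √(3.7) = 1.9235

Step 3 — r_{ij} = s_{ij} / (s_i · s_j):
  r[X_1,X_1] = 1 (diagonal).
  r[X_1,X_2] = -1.5 / (1.8166 · 1.5811) = -1.5 / 2.8723 = -0.5222
  r[X_1,X_3] = 0.9 / (1.8166 · 1.9235) = 0.9 / 3.4943 = 0.2576
  r[X_2,X_2] = 1 (diagonal).
  r[X_2,X_3] = -1 / (1.5811 · 1.9235) = -1 / 3.0414 = -0.3288
  r[X_3,X_3] = 1 (diagonal).

R is symmetric with unit diagonal. Assembling:

R = [[1, -0.5222, 0.2576],
 [-0.5222, 1, -0.3288],
 [0.2576, -0.3288, 1]]


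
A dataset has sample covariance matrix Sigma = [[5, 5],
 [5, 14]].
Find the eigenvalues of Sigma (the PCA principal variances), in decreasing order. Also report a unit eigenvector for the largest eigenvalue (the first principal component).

Step 1 — characteristic polynomial of 2×2 Sigma:
  det(Sigma - λI) = λ² - trace · λ + det = 0.
  trace = 5 + 14 = 19, det = 5·14 - (5)² = 45.
Step 2 — discriminant:
  Δ = trace² - 4·det = 361 - 180 = 181.
Step 3 — eigenvalues:
  λ = (trace ± √Δ)/2 = (19 ± 13.4536)/2,
  λ_1 = 16.2268,  λ_2 = 2.7732.

Step 4 — unit eigenvector for λ_1: solve (Sigma - λ_1 I)v = 0. First row:
  (5 - 16.2268)·v_x + (5)·v_y = 0, i.e. (-11.2268)·v_x + (5)·v_y = 0,
  so v ∝ (b, λ_1 - a) = (5, 11.2268) = u.
  ||u|| = √((5)² + (11.2268)²) = √(151.0413) ≈ 12.2899,
  v_1 = u/||u|| ≈ (0.4068, 0.9135) (||v_1|| = 1).

λ_1 = 16.2268,  λ_2 = 2.7732;  v_1 ≈ (0.4068, 0.9135)


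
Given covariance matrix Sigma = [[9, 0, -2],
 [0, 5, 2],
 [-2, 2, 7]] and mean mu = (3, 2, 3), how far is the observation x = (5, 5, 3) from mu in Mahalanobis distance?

Step 1 — centre the observation: (x - mu) = (2, 3, 0).

Step 2 — invert Sigma (cofactor / det for 3×3, or solve directly):
  Sigma^{-1} = [[0.1197, -0.0154, 0.0386],
 [-0.0154, 0.2278, -0.0695],
 [0.0386, -0.0695, 0.1737]].

Step 3 — form the quadratic (x - mu)^T · Sigma^{-1} · (x - mu):
  Sigma^{-1} · (x - mu) = (0.1931, 0.6525, -0.1313).
  (x - mu)^T · [Sigma^{-1} · (x - mu)] = (2)·(0.1931) + (3)·(0.6525) + (0)·(-0.1313) = 2.3436.

Step 4 — take square root: d = √(2.3436) ≈ 1.5309.

d(x, mu) = √(2.3436) ≈ 1.5309


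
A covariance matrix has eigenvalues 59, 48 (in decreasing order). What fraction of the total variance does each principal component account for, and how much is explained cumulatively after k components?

Step 1 — total variance = trace(Sigma) = Σ λ_i = 59 + 48 = 107.

Step 2 — fraction explained by component i = λ_i / Σ λ:
  PC1: 59/107 = 0.5514
  PC2: 48/107 = 0.4486

Step 3 — cumulative fraction after k components = (λ_1 + ... + λ_k) / Σ λ:
  k = 1: 59/107 = 0.5514
  k = 2: (59 + 48)/107 = 107/107 = 1

Summary (fraction, with percent):

explained: PC1 0.5514 (55.14%), PC2 0.4486 (44.86%);  cumulative: 0.5514, 1


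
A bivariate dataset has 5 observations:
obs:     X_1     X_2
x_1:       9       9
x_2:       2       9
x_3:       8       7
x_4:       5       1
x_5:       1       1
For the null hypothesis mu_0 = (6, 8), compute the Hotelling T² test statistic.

Step 1 — sample mean vector:
  mean(X_1) = (9 + 2 + 8 + 5 + 1) / 5 = 25/5 = 5
  mean(X_2) = (9 + 9 + 7 + 1 + 1) / 5 = 27/5 = 5.4
  x̄ = (5, 5.4),  deviation x̄ - mu_0 = (5, 5.4) - (6, 8) = (-1, -2.6).

Step 2 — sample covariance matrix, S[i,j] = (1/(n-1)) · Σ_k (x_{k,i} - mean_i) · (x_{k,j} - mean_j), divisor n-1 = 4:
  S[X_1,X_1] = ((4)·(4) + (-3)·(-3) + (3)·(3) + (0)·(0) + (-4)·(-4)) / 4 = 50/4 = 12.5
  S[X_1,X_2] = ((4)·(3.6) + (-3)·(3.6) + (3)·(1.6) + (0)·(-4.4) + (-4)·(-4.4)) / 4 = 26/4 = 6.5
  S[X_2,X_2] = ((3.6)·(3.6) + (3.6)·(3.6) + (1.6)·(1.6) + (-4.4)·(-4.4) + (-4.4)·(-4.4)) / 4 = 67.2/4 = 16.8
  S = [[12.5, 6.5],
 [6.5, 16.8]].

Step 3 — invert S. det(S) = 12.5·16.8 - (6.5)² = 167.75.
  S^{-1} = (1/det) · [[d, -b], [-b, a]] = [[0.1001, -0.0387],
 [-0.0387, 0.0745]].

Step 4 — quadratic form (x̄ - mu_0)^T · S^{-1} · (x̄ - mu_0):
  S^{-1} · (x̄ - mu_0) = (0.0006, -0.155),
  (x̄ - mu_0)^T · [...] = (-1)·(0.0006) + (-2.6)·(-0.155) = 0.4024.

Step 5 — scale by n: T² = 5 · 0.4024 = 2.0119.

T² ≈ 2.0119


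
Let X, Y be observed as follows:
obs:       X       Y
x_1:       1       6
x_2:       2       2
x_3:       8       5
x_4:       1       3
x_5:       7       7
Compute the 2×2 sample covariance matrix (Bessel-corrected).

Step 1 — column means:
  mean(X) = (1 + 2 + 8 + 1 + 7) / 5 = 19/5 = 3.8
  mean(Y) = (6 + 2 + 5 + 3 + 7) / 5 = 23/5 = 4.6

Step 2 — sample covariance S[i,j] = (1/(n-1)) · Σ_k (x_{k,i} - mean_i) · (x_{k,j} - mean_j), with n-1 = 4.
  S[X,X] = ((-2.8)·(-2.8) + (-1.8)·(-1.8) + (4.2)·(4.2) + (-2.8)·(-2.8) + (3.2)·(3.2)) / 4 = 46.8/4 = 11.7
  S[X,Y] = ((-2.8)·(1.4) + (-1.8)·(-2.6) + (4.2)·(0.4) + (-2.8)·(-1.6) + (3.2)·(2.4)) / 4 = 14.6/4 = 3.65
  S[Y,Y] = ((1.4)·(1.4) + (-2.6)·(-2.6) + (0.4)·(0.4) + (-1.6)·(-1.6) + (2.4)·(2.4)) / 4 = 17.2/4 = 4.3

S is symmetric (S[j,i] = S[i,j]). Assembling:

S = [[11.7, 3.65],
 [3.65, 4.3]]


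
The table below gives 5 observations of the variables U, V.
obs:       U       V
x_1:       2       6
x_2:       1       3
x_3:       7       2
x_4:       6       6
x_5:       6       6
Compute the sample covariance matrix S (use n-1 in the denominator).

Step 1 — column means:
  mean(U) = (2 + 1 + 7 + 6 + 6) / 5 = 22/5 = 4.4
  mean(V) = (6 + 3 + 2 + 6 + 6) / 5 = 23/5 = 4.6

Step 2 — sample covariance S[i,j] = (1/(n-1)) · Σ_k (x_{k,i} - mean_i) · (x_{k,j} - mean_j), with n-1 = 4.
  S[U,U] = ((-2.4)·(-2.4) + (-3.4)·(-3.4) + (2.6)·(2.6) + (1.6)·(1.6) + (1.6)·(1.6)) / 4 = 29.2/4 = 7.3
  S[U,V] = ((-2.4)·(1.4) + (-3.4)·(-1.6) + (2.6)·(-2.6) + (1.6)·(1.4) + (1.6)·(1.4)) / 4 = -0.2/4 = -0.05
  S[V,V] = ((1.4)·(1.4) + (-1.6)·(-1.6) + (-2.6)·(-2.6) + (1.4)·(1.4) + (1.4)·(1.4)) / 4 = 15.2/4 = 3.8

S is symmetric (S[j,i] = S[i,j]). Assembling:

S = [[7.3, -0.05],
 [-0.05, 3.8]]


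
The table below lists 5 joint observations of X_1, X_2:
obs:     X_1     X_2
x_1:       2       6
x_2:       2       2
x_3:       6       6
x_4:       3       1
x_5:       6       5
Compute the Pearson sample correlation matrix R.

Step 1 — column means:
  mean(X_1) = (2 + 2 + 6 + 3 + 6) / 5 = 19/5 = 3.8
  mean(X_2) = (6 + 2 + 6 + 1 + 5) / 5 = 20/5 = 4

Step 2 — sample variances and covariances s[i,j] = (1/(n-1)) · Σ_k (x_{k,i} - mean_i) · (x_{k,j} - mean_j), with n-1 = 4:
  s[X_1,X_1] = ((-1.8)·(-1.8) + (-1.8)·(-1.8) + (2.2)·(2.2) + (-0.8)·(-0.8) + (2.2)·(2.2)) / 4 = 16.8/4 = 4.2
  s[X_1,X_2] = ((-1.8)·(2) + (-1.8)·(-2) + (2.2)·(2) + (-0.8)·(-3) + (2.2)·(1)) / 4 = 9/4 = 2.25
  s[X_2,X_2] = ((2)·(2) + (-2)·(-2) + (2)·(2) + (-3)·(-3) + (1)·(1)) / 4 = 22/4 = 5.5
  Sample standard deviations s_i = √(s[i,i]):
  s(X_1) = √(4.2) = 2.0494
  s(X_2) = √(5.5) = 2.3452

Step 3 — r_{ij} = s_{ij} / (s_i · s_j):
  r[X_1,X_1] = 1 (diagonal).
  r[X_1,X_2] = 2.25 / (2.0494 · 2.3452) = 2.25 / 4.8062 = 0.4681
  r[X_2,X_2] = 1 (diagonal).

R is symmetric with unit diagonal. Assembling:

R = [[1, 0.4681],
 [0.4681, 1]]


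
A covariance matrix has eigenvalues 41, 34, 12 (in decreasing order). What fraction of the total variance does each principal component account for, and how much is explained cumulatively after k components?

Step 1 — total variance = trace(Sigma) = Σ λ_i = 41 + 34 + 12 = 87.

Step 2 — fraction explained by component i = λ_i / Σ λ:
  PC1: 41/87 = 0.4713
  PC2: 34/87 = 0.3908
  PC3: 12/87 = 0.1379

Step 3 — cumulative fraction after k components = (λ_1 + ... + λ_k) / Σ λ:
  k = 1: 41/87 = 0.4713
  k = 2: (41 + 34)/87 = 75/87 = 0.8621
  k = 3: (41 + 34 + 12)/87 = 87/87 = 1

Summary (fraction, with percent):

explained: PC1 0.4713 (47.13%), PC2 0.3908 (39.08%), PC3 0.1379 (13.79%);  cumulative: 0.4713, 0.8621, 1


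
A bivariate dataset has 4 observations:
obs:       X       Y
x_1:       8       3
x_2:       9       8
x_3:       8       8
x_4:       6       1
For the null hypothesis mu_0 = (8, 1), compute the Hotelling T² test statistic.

Step 1 — sample mean vector:
  mean(X) = (8 + 9 + 8 + 6) / 4 = 31/4 = 7.75
  mean(Y) = (3 + 8 + 8 + 1) / 4 = 20/4 = 5
  x̄ = (7.75, 5),  deviation x̄ - mu_0 = (7.75, 5) - (8, 1) = (-0.25, 4).

Step 2 — sample covariance matrix, S[i,j] = (1/(n-1)) · Σ_k (x_{k,i} - mean_i) · (x_{k,j} - mean_j), divisor n-1 = 3:
  S[X,X] = ((0.25)·(0.25) + (1.25)·(1.25) + (0.25)·(0.25) + (-1.75)·(-1.75)) / 3 = 4.75/3 = 1.5833
  S[X,Y] = ((0.25)·(-2) + (1.25)·(3) + (0.25)·(3) + (-1.75)·(-4)) / 3 = 11/3 = 3.6667
  S[Y,Y] = ((-2)·(-2) + (3)·(3) + (3)·(3) + (-4)·(-4)) / 3 = 38/3 = 12.6667
  S = [[1.5833, 3.6667],
 [3.6667, 12.6667]].

Step 3 — invert S. det(S) = 1.5833·12.6667 - (3.6667)² = 6.6111.
  S^{-1} = (1/det) · [[d, -b], [-b, a]] = [[1.916, -0.5546],
 [-0.5546, 0.2395]].

Step 4 — quadratic form (x̄ - mu_0)^T · S^{-1} · (x̄ - mu_0):
  S^{-1} · (x̄ - mu_0) = (-2.6975, 1.0966),
  (x̄ - mu_0)^T · [...] = (-0.25)·(-2.6975) + (4)·(1.0966) = 5.0609.

Step 5 — scale by n: T² = 4 · 5.0609 = 20.2437.

T² ≈ 20.2437


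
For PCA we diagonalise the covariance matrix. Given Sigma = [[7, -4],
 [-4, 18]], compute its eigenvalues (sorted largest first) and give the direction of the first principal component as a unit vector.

Step 1 — characteristic polynomial of 2×2 Sigma:
  det(Sigma - λI) = λ² - trace · λ + det = 0.
  trace = 7 + 18 = 25, det = 7·18 - (-4)² = 110.
Step 2 — discriminant:
  Δ = trace² - 4·det = 625 - 440 = 185.
Step 3 — eigenvalues:
  λ = (trace ± √Δ)/2 = (25 ± 13.6015)/2,
  λ_1 = 19.3007,  λ_2 = 5.6993.

Step 4 — unit eigenvector for λ_1: solve (Sigma - λ_1 I)v = 0. First row:
  (7 - 19.3007)·v_x + (-4)·v_y = 0, i.e. (-12.3007)·v_x + (-4)·v_y = 0,
  so v ∝ (b, λ_1 - a) = (-4, 12.3007); multiply by -1 so the first entry is positive: u = (4, -12.3007).
  ||u|| = √((4)² + (-12.3007)²) = √(167.3081) ≈ 12.9348,
  v_1 = u/||u|| ≈ (0.3092, -0.951) (||v_1|| = 1).

λ_1 = 19.3007,  λ_2 = 5.6993;  v_1 ≈ (0.3092, -0.951)


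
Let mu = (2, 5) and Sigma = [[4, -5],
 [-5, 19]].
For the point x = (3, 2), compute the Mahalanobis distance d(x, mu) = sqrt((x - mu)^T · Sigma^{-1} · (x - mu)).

Step 1 — centre the observation: (x - mu) = (1, -3).

Step 2 — invert Sigma. det(Sigma) = 4·19 - (-5)² = 51.
  Sigma^{-1} = (1/det) · [[d, -b], [-b, a]] = [[0.3725, 0.098],
 [0.098, 0.0784]].

Step 3 — form the quadratic (x - mu)^T · Sigma^{-1} · (x - mu):
  Sigma^{-1} · (x - mu) = (0.0784, -0.1373).
  (x - mu)^T · [Sigma^{-1} · (x - mu)] = (1)·(0.0784) + (-3)·(-0.1373) = 0.4902.

Step 4 — take square root: d = √(0.4902) ≈ 0.7001.

d(x, mu) = √(0.4902) ≈ 0.7001


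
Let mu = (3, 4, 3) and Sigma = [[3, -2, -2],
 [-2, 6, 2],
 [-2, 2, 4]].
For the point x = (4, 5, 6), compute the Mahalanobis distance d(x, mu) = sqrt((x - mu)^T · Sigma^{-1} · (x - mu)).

Step 1 — centre the observation: (x - mu) = (1, 1, 3).

Step 2 — invert Sigma (cofactor / det for 3×3, or solve directly):
  Sigma^{-1} = [[0.5556, 0.1111, 0.2222],
 [0.1111, 0.2222, -0.0556],
 [0.2222, -0.0556, 0.3889]].

Step 3 — form the quadratic (x - mu)^T · Sigma^{-1} · (x - mu):
  Sigma^{-1} · (x - mu) = (1.3333, 0.1667, 1.3333).
  (x - mu)^T · [Sigma^{-1} · (x - mu)] = (1)·(1.3333) + (1)·(0.1667) + (3)·(1.3333) = 5.5.

Step 4 — take square root: d = √(5.5) ≈ 2.3452.

d(x, mu) = √(5.5) ≈ 2.3452


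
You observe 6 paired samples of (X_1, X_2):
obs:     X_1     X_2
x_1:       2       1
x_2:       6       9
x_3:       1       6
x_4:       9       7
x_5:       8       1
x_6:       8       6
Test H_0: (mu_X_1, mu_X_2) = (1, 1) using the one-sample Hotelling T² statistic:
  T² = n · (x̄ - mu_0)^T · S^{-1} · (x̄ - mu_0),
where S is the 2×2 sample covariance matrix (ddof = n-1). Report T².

Step 1 — sample mean vector:
  mean(X_1) = (2 + 6 + 1 + 9 + 8 + 8) / 6 = 34/6 = 5.6667
  mean(X_2) = (1 + 9 + 6 + 7 + 1 + 6) / 6 = 30/6 = 5
  x̄ = (5.6667, 5),  deviation x̄ - mu_0 = (5.6667, 5) - (1, 1) = (4.6667, 4).

Step 2 — sample covariance matrix, S[i,j] = (1/(n-1)) · Σ_k (x_{k,i} - mean_i) · (x_{k,j} - mean_j), divisor n-1 = 5:
  S[X_1,X_1] = ((-3.6667)·(-3.6667) + (0.3333)·(0.3333) + (-4.6667)·(-4.6667) + (3.3333)·(3.3333) + (2.3333)·(2.3333) + (2.3333)·(2.3333)) / 5 = 57.3333/5 = 11.4667
  S[X_1,X_2] = ((-3.6667)·(-4) + (0.3333)·(4) + (-4.6667)·(1) + (3.3333)·(2) + (2.3333)·(-4) + (2.3333)·(1)) / 5 = 11/5 = 2.2
  S[X_2,X_2] = ((-4)·(-4) + (4)·(4) + (1)·(1) + (2)·(2) + (-4)·(-4) + (1)·(1)) / 5 = 54/5 = 10.8
  S = [[11.4667, 2.2],
 [2.2, 10.8]].

Step 3 — invert S. det(S) = 11.4667·10.8 - (2.2)² = 119.
  S^{-1} = (1/det) · [[d, -b], [-b, a]] = [[0.0908, -0.0185],
 [-0.0185, 0.0964]].

Step 4 — quadratic form (x̄ - mu_0)^T · S^{-1} · (x̄ - mu_0):
  S^{-1} · (x̄ - mu_0) = (0.3496, 0.2992),
  (x̄ - mu_0)^T · [...] = (4.6667)·(0.3496) + (4)·(0.2992) = 2.828.

Step 5 — scale by n: T² = 6 · 2.828 = 16.9681.

T² ≈ 16.9681


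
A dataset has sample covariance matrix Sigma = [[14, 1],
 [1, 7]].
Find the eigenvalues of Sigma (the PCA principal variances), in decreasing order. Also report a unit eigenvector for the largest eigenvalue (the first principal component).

Step 1 — characteristic polynomial of 2×2 Sigma:
  det(Sigma - λI) = λ² - trace · λ + det = 0.
  trace = 14 + 7 = 21, det = 14·7 - (1)² = 97.
Step 2 — discriminant:
  Δ = trace² - 4·det = 441 - 388 = 53.
Step 3 — eigenvalues:
  λ = (trace ± √Δ)/2 = (21 ± 7.2801)/2,
  λ_1 = 14.1401,  λ_2 = 6.8599.

Step 4 — unit eigenvector for λ_1: solve (Sigma - λ_1 I)v = 0. First row:
  (14 - 14.1401)·v_x + (1)·v_y = 0, i.e. (-0.1401)·v_x + (1)·v_y = 0,
  so v ∝ (b, λ_1 - a) = (1, 0.1401) = u.
  ||u|| = √((1)² + (0.1401)²) = √(1.0196) ≈ 1.0098,
  v_1 = u/||u|| ≈ (0.9903, 0.1387) (||v_1|| = 1).

λ_1 = 14.1401,  λ_2 = 6.8599;  v_1 ≈ (0.9903, 0.1387)


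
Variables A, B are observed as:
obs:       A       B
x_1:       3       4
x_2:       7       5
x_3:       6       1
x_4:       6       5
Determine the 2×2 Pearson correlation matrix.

Step 1 — column means:
  mean(A) = (3 + 7 + 6 + 6) / 4 = 22/4 = 5.5
  mean(B) = (4 + 5 + 1 + 5) / 4 = 15/4 = 3.75

Step 2 — sample variances and covariances s[i,j] = (1/(n-1)) · Σ_k (x_{k,i} - mean_i) · (x_{k,j} - mean_j), with n-1 = 3:
  s[A,A] = ((-2.5)·(-2.5) + (1.5)·(1.5) + (0.5)·(0.5) + (0.5)·(0.5)) / 3 = 9/3 = 3
  s[A,B] = ((-2.5)·(0.25) + (1.5)·(1.25) + (0.5)·(-2.75) + (0.5)·(1.25)) / 3 = 0.5/3 = 0.1667
  s[B,B] = ((0.25)·(0.25) + (1.25)·(1.25) + (-2.75)·(-2.75) + (1.25)·(1.25)) / 3 = 10.75/3 = 3.5833
  Sample standard deviations s_i = √(s[i,i]):
  s(A) = √(3) = 1.7321
  s(B) = √(3.5833) = 1.893

Step 3 — r_{ij} = s_{ij} / (s_i · s_j):
  r[A,A] = 1 (diagonal).
  r[A,B] = 0.1667 / (1.7321 · 1.893) = 0.1667 / 3.2787 = 0.0508
  r[B,B] = 1 (diagonal).

R is symmetric with unit diagonal. Assembling:

R = [[1, 0.0508],
 [0.0508, 1]]
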